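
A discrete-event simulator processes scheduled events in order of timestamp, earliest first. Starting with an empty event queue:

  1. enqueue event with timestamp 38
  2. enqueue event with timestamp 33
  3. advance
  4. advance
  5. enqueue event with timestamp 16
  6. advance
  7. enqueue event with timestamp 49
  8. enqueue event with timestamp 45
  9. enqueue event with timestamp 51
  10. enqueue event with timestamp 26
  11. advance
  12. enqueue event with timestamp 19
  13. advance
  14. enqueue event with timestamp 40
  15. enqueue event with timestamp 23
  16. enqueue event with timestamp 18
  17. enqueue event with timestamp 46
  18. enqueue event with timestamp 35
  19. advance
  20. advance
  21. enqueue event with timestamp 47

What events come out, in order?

insert 38 → {38}
insert 33 → {33, 38}
advance → 33; now {38}
advance → 38; now {}
insert 16 → {16}
advance → 16; now {}
insert 49 → {49}
insert 45 → {45, 49}
insert 51 → {45, 49, 51}
insert 26 → {26, 45, 49, 51}
advance → 26; now {45, 49, 51}
insert 19 → {19, 45, 49, 51}
advance → 19; now {45, 49, 51}
insert 40 → {40, 45, 49, 51}
insert 23 → {23, 40, 45, 49, 51}
insert 18 → {18, 23, 40, 45, 49, 51}
insert 46 → {18, 23, 40, 45, 46, 49, 51}
insert 35 → {18, 23, 35, 40, 45, 46, 49, 51}
advance → 18; now {23, 35, 40, 45, 46, 49, 51}
advance → 23; now {35, 40, 45, 46, 49, 51}
insert 47 → {35, 40, 45, 46, 47, 49, 51}

33 → 38 → 16 → 26 → 19 → 18 → 23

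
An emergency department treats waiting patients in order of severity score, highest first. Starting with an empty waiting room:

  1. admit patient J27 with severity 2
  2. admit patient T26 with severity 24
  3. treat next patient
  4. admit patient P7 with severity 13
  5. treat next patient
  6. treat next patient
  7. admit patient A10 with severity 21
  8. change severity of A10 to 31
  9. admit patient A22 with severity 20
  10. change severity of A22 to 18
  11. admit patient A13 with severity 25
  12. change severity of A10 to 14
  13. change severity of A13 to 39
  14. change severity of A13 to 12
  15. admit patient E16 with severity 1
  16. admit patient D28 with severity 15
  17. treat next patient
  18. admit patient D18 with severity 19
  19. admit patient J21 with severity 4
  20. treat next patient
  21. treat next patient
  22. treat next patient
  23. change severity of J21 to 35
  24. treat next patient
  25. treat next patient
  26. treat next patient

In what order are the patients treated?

T26, P7, J27, A22, D18, D28, A10, J21, A13, E16

add J27 (severity 2) → {J27:2}
add T26 (severity 24) → {T26:24, J27:2}
treat next patient → T26; now {J27:2}
add P7 (severity 13) → {P7:13, J27:2}
treat next patient → P7; now {J27:2}
treat next patient → J27; now {}
add A10 (severity 21) → {A10:21}
update A10 to severity 31 → {A10:31}
add A22 (severity 20) → {A10:31, A22:20}
update A22 to severity 18 → {A10:31, A22:18}
add A13 (severity 25) → {A10:31, A13:25, A22:18}
update A10 to severity 14 → {A13:25, A22:18, A10:14}
update A13 to severity 39 → {A13:39, A22:18, A10:14}
update A13 to severity 12 → {A22:18, A10:14, A13:12}
add E16 (severity 1) → {A22:18, A10:14, A13:12, E16:1}
add D28 (severity 15) → {A22:18, D28:15, A10:14, A13:12, E16:1}
treat next patient → A22; now {D28:15, A10:14, A13:12, E16:1}
add D18 (severity 19) → {D18:19, D28:15, A10:14, A13:12, E16:1}
add J21 (severity 4) → {D18:19, D28:15, A10:14, A13:12, J21:4, E16:1}
treat next patient → D18; now {D28:15, A10:14, A13:12, J21:4, E16:1}
treat next patient → D28; now {A10:14, A13:12, J21:4, E16:1}
treat next patient → A10; now {A13:12, J21:4, E16:1}
update J21 to severity 35 → {J21:35, A13:12, E16:1}
treat next patient → J21; now {A13:12, E16:1}
treat next patient → A13; now {E16:1}
treat next patient → E16; now {}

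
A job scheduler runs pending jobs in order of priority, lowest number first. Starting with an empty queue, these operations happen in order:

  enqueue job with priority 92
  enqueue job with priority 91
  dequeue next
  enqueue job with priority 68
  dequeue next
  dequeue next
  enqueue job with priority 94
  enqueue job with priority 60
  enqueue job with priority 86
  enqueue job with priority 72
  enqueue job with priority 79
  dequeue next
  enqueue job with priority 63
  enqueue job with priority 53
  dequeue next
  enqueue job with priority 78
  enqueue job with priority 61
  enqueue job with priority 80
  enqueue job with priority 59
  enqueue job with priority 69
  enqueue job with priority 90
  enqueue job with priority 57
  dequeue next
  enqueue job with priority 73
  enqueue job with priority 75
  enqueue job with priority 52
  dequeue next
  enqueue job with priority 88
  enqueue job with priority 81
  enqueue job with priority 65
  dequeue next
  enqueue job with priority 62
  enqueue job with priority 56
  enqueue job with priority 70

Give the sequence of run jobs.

91 → 68 → 92 → 60 → 53 → 57 → 52 → 59

insert 92 → {92}
insert 91 → {91, 92}
dequeue next → 91; now {92}
insert 68 → {68, 92}
dequeue next → 68; now {92}
dequeue next → 92; now {}
insert 94 → {94}
insert 60 → {60, 94}
insert 86 → {60, 86, 94}
insert 72 → {60, 72, 86, 94}
insert 79 → {60, 72, 79, 86, 94}
dequeue next → 60; now {72, 79, 86, 94}
insert 63 → {63, 72, 79, 86, 94}
insert 53 → {53, 63, 72, 79, 86, 94}
dequeue next → 53; now {63, 72, 79, 86, 94}
insert 78 → {63, 72, 78, 79, 86, 94}
insert 61 → {61, 63, 72, 78, 79, 86, 94}
insert 80 → {61, 63, 72, 78, 79, 80, 86, 94}
insert 59 → {59, 61, 63, 72, 78, 79, 80, 86, 94}
insert 69 → {59, 61, 63, 69, 72, 78, 79, 80, 86, 94}
insert 90 → {59, 61, 63, 69, 72, 78, 79, 80, 86, 90, 94}
insert 57 → {57, 59, 61, 63, 69, 72, 78, 79, 80, 86, 90, 94}
dequeue next → 57; now {59, 61, 63, 69, 72, 78, 79, 80, 86, 90, 94}
insert 73 → {59, 61, 63, 69, 72, 73, 78, 79, 80, 86, 90, 94}
insert 75 → {59, 61, 63, 69, 72, 73, 75, 78, 79, 80, 86, 90, 94}
insert 52 → {52, 59, 61, 63, 69, 72, 73, 75, 78, 79, 80, 86, 90, 94}
dequeue next → 52; now {59, 61, 63, 69, 72, 73, 75, 78, 79, 80, 86, 90, 94}
insert 88 → {59, 61, 63, 69, 72, 73, 75, 78, 79, 80, 86, 88, 90, 94}
insert 81 → {59, 61, 63, 69, 72, 73, 75, 78, 79, 80, 81, 86, 88, 90, 94}
insert 65 → {59, 61, 63, 65, 69, 72, 73, 75, 78, 79, 80, 81, 86, 88, 90, 94}
dequeue next → 59; now {61, 63, 65, 69, 72, 73, 75, 78, 79, 80, 81, 86, 88, 90, 94}
insert 62 → {61, 62, 63, 65, 69, 72, 73, 75, 78, 79, 80, 81, 86, 88, 90, 94}
insert 56 → {56, 61, 62, 63, 65, 69, 72, 73, 75, 78, 79, 80, 81, 86, 88, 90, 94}
insert 70 → {56, 61, 62, 63, 65, 69, 70, 72, 73, 75, 78, 79, 80, 81, 86, 88, 90, 94}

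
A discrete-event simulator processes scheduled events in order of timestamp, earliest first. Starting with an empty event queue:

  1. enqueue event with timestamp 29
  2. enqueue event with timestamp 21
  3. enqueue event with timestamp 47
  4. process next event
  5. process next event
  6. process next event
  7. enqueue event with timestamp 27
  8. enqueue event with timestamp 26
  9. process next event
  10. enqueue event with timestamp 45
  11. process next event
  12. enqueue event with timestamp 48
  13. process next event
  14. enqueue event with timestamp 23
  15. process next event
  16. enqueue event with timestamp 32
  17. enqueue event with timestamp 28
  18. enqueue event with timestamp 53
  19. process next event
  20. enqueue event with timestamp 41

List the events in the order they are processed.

insert 29 → {29}
insert 21 → {21, 29}
insert 47 → {21, 29, 47}
process next event → 21; now {29, 47}
process next event → 29; now {47}
process next event → 47; now {}
insert 27 → {27}
insert 26 → {26, 27}
process next event → 26; now {27}
insert 45 → {27, 45}
process next event → 27; now {45}
insert 48 → {45, 48}
process next event → 45; now {48}
insert 23 → {23, 48}
process next event → 23; now {48}
insert 32 → {32, 48}
insert 28 → {28, 32, 48}
insert 53 → {28, 32, 48, 53}
process next event → 28; now {32, 48, 53}
insert 41 → {32, 41, 48, 53}

[21, 29, 47, 26, 27, 45, 23, 28]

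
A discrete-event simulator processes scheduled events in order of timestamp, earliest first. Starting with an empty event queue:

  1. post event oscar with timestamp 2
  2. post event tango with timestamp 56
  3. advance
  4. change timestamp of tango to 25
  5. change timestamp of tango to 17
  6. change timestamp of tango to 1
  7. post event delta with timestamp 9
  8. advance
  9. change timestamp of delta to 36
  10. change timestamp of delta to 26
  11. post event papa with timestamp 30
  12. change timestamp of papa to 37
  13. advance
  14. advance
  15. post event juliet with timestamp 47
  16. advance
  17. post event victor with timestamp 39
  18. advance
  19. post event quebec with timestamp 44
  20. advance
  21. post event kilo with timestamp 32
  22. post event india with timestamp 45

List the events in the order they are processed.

add oscar (timestamp 2) → {oscar:2}
add tango (timestamp 56) → {oscar:2, tango:56}
advance → oscar; now {tango:56}
update tango to timestamp 25 → {tango:25}
update tango to timestamp 17 → {tango:17}
update tango to timestamp 1 → {tango:1}
add delta (timestamp 9) → {tango:1, delta:9}
advance → tango; now {delta:9}
update delta to timestamp 36 → {delta:36}
update delta to timestamp 26 → {delta:26}
add papa (timestamp 30) → {delta:26, papa:30}
update papa to timestamp 37 → {delta:26, papa:37}
advance → delta; now {papa:37}
advance → papa; now {}
add juliet (timestamp 47) → {juliet:47}
advance → juliet; now {}
add victor (timestamp 39) → {victor:39}
advance → victor; now {}
add quebec (timestamp 44) → {quebec:44}
advance → quebec; now {}
add kilo (timestamp 32) → {kilo:32}
add india (timestamp 45) → {kilo:32, india:45}

[oscar, tango, delta, papa, juliet, victor, quebec]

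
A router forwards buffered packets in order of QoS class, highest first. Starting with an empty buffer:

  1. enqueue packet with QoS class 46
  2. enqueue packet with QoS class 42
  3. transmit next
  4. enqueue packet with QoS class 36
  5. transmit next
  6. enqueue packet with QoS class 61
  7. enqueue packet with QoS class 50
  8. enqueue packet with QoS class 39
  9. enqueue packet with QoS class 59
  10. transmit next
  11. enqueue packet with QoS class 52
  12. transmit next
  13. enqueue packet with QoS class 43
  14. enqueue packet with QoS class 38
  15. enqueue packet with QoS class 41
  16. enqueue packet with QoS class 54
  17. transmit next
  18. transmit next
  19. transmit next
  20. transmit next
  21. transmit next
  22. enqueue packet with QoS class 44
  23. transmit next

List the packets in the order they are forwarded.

46, 42, 61, 59, 54, 52, 50, 43, 41, 44

insert 46 → {46}
insert 42 → {46, 42}
transmit next → 46; now {42}
insert 36 → {42, 36}
transmit next → 42; now {36}
insert 61 → {61, 36}
insert 50 → {61, 50, 36}
insert 39 → {61, 50, 39, 36}
insert 59 → {61, 59, 50, 39, 36}
transmit next → 61; now {59, 50, 39, 36}
insert 52 → {59, 52, 50, 39, 36}
transmit next → 59; now {52, 50, 39, 36}
insert 43 → {52, 50, 43, 39, 36}
insert 38 → {52, 50, 43, 39, 38, 36}
insert 41 → {52, 50, 43, 41, 39, 38, 36}
insert 54 → {54, 52, 50, 43, 41, 39, 38, 36}
transmit next → 54; now {52, 50, 43, 41, 39, 38, 36}
transmit next → 52; now {50, 43, 41, 39, 38, 36}
transmit next → 50; now {43, 41, 39, 38, 36}
transmit next → 43; now {41, 39, 38, 36}
transmit next → 41; now {39, 38, 36}
insert 44 → {44, 39, 38, 36}
transmit next → 44; now {39, 38, 36}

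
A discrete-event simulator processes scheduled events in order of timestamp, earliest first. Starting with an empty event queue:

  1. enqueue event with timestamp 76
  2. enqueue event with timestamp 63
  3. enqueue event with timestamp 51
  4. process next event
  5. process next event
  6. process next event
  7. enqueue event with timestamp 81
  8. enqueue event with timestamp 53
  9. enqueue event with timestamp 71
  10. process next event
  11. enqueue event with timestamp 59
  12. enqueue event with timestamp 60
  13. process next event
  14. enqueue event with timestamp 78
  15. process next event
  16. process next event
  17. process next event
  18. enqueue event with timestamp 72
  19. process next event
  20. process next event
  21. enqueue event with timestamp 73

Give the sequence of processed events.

insert 76 → {76}
insert 63 → {63, 76}
insert 51 → {51, 63, 76}
process next event → 51; now {63, 76}
process next event → 63; now {76}
process next event → 76; now {}
insert 81 → {81}
insert 53 → {53, 81}
insert 71 → {53, 71, 81}
process next event → 53; now {71, 81}
insert 59 → {59, 71, 81}
insert 60 → {59, 60, 71, 81}
process next event → 59; now {60, 71, 81}
insert 78 → {60, 71, 78, 81}
process next event → 60; now {71, 78, 81}
process next event → 71; now {78, 81}
process next event → 78; now {81}
insert 72 → {72, 81}
process next event → 72; now {81}
process next event → 81; now {}
insert 73 → {73}

51, 63, 76, 53, 59, 60, 71, 78, 72, 81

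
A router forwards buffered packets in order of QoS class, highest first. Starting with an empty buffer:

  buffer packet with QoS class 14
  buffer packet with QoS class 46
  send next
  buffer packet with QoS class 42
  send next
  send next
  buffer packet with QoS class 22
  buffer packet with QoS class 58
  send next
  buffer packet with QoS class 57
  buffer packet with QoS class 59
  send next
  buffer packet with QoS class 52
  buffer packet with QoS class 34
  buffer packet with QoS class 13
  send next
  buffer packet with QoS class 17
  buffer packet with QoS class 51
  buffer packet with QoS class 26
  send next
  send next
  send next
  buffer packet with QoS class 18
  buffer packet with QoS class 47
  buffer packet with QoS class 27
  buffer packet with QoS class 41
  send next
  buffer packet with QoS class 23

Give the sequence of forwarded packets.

insert 14 → {14}
insert 46 → {46, 14}
send next → 46; now {14}
insert 42 → {42, 14}
send next → 42; now {14}
send next → 14; now {}
insert 22 → {22}
insert 58 → {58, 22}
send next → 58; now {22}
insert 57 → {57, 22}
insert 59 → {59, 57, 22}
send next → 59; now {57, 22}
insert 52 → {57, 52, 22}
insert 34 → {57, 52, 34, 22}
insert 13 → {57, 52, 34, 22, 13}
send next → 57; now {52, 34, 22, 13}
insert 17 → {52, 34, 22, 17, 13}
insert 51 → {52, 51, 34, 22, 17, 13}
insert 26 → {52, 51, 34, 26, 22, 17, 13}
send next → 52; now {51, 34, 26, 22, 17, 13}
send next → 51; now {34, 26, 22, 17, 13}
send next → 34; now {26, 22, 17, 13}
insert 18 → {26, 22, 18, 17, 13}
insert 47 → {47, 26, 22, 18, 17, 13}
insert 27 → {47, 27, 26, 22, 18, 17, 13}
insert 41 → {47, 41, 27, 26, 22, 18, 17, 13}
send next → 47; now {41, 27, 26, 22, 18, 17, 13}
insert 23 → {41, 27, 26, 23, 22, 18, 17, 13}

[46, 42, 14, 58, 59, 57, 52, 51, 34, 47]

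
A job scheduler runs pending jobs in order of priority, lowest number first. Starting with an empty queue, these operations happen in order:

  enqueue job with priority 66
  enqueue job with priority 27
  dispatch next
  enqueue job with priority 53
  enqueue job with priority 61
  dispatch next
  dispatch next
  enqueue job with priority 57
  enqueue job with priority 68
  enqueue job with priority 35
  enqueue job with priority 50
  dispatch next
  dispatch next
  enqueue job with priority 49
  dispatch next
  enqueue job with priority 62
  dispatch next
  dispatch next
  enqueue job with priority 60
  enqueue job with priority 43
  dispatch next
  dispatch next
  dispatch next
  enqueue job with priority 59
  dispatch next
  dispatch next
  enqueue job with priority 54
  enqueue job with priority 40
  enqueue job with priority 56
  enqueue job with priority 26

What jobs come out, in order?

insert 66 → {66}
insert 27 → {27, 66}
dispatch next → 27; now {66}
insert 53 → {53, 66}
insert 61 → {53, 61, 66}
dispatch next → 53; now {61, 66}
dispatch next → 61; now {66}
insert 57 → {57, 66}
insert 68 → {57, 66, 68}
insert 35 → {35, 57, 66, 68}
insert 50 → {35, 50, 57, 66, 68}
dispatch next → 35; now {50, 57, 66, 68}
dispatch next → 50; now {57, 66, 68}
insert 49 → {49, 57, 66, 68}
dispatch next → 49; now {57, 66, 68}
insert 62 → {57, 62, 66, 68}
dispatch next → 57; now {62, 66, 68}
dispatch next → 62; now {66, 68}
insert 60 → {60, 66, 68}
insert 43 → {43, 60, 66, 68}
dispatch next → 43; now {60, 66, 68}
dispatch next → 60; now {66, 68}
dispatch next → 66; now {68}
insert 59 → {59, 68}
dispatch next → 59; now {68}
dispatch next → 68; now {}
insert 54 → {54}
insert 40 → {40, 54}
insert 56 → {40, 54, 56}
insert 26 → {26, 40, 54, 56}

27, 53, 61, 35, 50, 49, 57, 62, 43, 60, 66, 59, 68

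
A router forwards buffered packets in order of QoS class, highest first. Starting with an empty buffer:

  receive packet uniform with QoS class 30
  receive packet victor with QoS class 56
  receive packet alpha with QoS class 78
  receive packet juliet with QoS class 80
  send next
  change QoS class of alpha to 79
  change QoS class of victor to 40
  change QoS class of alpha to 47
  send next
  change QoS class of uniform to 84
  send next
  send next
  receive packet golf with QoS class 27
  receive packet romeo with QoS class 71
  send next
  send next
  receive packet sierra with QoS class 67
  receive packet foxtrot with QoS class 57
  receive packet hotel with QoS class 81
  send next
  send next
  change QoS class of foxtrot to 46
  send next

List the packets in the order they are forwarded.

add uniform (QoS class 30) → {uniform:30}
add victor (QoS class 56) → {victor:56, uniform:30}
add alpha (QoS class 78) → {alpha:78, victor:56, uniform:30}
add juliet (QoS class 80) → {juliet:80, alpha:78, victor:56, uniform:30}
send next → juliet; now {alpha:78, victor:56, uniform:30}
update alpha to QoS class 79 → {alpha:79, victor:56, uniform:30}
update victor to QoS class 40 → {alpha:79, victor:40, uniform:30}
update alpha to QoS class 47 → {alpha:47, victor:40, uniform:30}
send next → alpha; now {victor:40, uniform:30}
update uniform to QoS class 84 → {uniform:84, victor:40}
send next → uniform; now {victor:40}
send next → victor; now {}
add golf (QoS class 27) → {golf:27}
add romeo (QoS class 71) → {romeo:71, golf:27}
send next → romeo; now {golf:27}
send next → golf; now {}
add sierra (QoS class 67) → {sierra:67}
add foxtrot (QoS class 57) → {sierra:67, foxtrot:57}
add hotel (QoS class 81) → {hotel:81, sierra:67, foxtrot:57}
send next → hotel; now {sierra:67, foxtrot:57}
send next → sierra; now {foxtrot:57}
update foxtrot to QoS class 46 → {foxtrot:46}
send next → foxtrot; now {}

juliet, alpha, uniform, victor, romeo, golf, hotel, sierra, foxtrot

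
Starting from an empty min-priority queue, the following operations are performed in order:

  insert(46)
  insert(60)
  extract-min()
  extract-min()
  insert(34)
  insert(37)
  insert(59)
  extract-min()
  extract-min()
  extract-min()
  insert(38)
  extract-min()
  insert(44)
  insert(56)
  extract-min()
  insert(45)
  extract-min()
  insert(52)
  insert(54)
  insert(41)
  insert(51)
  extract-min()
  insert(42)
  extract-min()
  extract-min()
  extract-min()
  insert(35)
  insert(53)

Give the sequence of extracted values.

[46, 60, 34, 37, 59, 38, 44, 45, 41, 42, 51, 52]

insert 46 → {46}
insert 60 → {46, 60}
extract-min → 46; now {60}
extract-min → 60; now {}
insert 34 → {34}
insert 37 → {34, 37}
insert 59 → {34, 37, 59}
extract-min → 34; now {37, 59}
extract-min → 37; now {59}
extract-min → 59; now {}
insert 38 → {38}
extract-min → 38; now {}
insert 44 → {44}
insert 56 → {44, 56}
extract-min → 44; now {56}
insert 45 → {45, 56}
extract-min → 45; now {56}
insert 52 → {52, 56}
insert 54 → {52, 54, 56}
insert 41 → {41, 52, 54, 56}
insert 51 → {41, 51, 52, 54, 56}
extract-min → 41; now {51, 52, 54, 56}
insert 42 → {42, 51, 52, 54, 56}
extract-min → 42; now {51, 52, 54, 56}
extract-min → 51; now {52, 54, 56}
extract-min → 52; now {54, 56}
insert 35 → {35, 54, 56}
insert 53 → {35, 53, 54, 56}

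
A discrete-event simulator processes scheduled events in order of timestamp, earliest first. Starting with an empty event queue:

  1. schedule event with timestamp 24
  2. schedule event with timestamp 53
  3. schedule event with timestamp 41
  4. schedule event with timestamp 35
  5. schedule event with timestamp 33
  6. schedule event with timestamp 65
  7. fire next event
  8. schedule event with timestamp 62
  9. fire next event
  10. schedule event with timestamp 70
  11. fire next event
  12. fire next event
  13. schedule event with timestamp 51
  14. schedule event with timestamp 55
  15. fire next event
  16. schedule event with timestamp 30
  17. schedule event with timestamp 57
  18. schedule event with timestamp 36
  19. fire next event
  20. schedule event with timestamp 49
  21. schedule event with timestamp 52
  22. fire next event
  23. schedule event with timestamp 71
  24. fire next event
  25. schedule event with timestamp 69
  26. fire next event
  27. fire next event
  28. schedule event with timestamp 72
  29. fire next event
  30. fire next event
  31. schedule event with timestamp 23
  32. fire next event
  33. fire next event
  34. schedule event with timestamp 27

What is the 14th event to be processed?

insert 24 → {24}
insert 53 → {24, 53}
insert 41 → {24, 41, 53}
insert 35 → {24, 35, 41, 53}
insert 33 → {24, 33, 35, 41, 53}
insert 65 → {24, 33, 35, 41, 53, 65}
fire next event → 24; now {33, 35, 41, 53, 65}
insert 62 → {33, 35, 41, 53, 62, 65}
fire next event → 33; now {35, 41, 53, 62, 65}
insert 70 → {35, 41, 53, 62, 65, 70}
fire next event → 35; now {41, 53, 62, 65, 70}
fire next event → 41; now {53, 62, 65, 70}
insert 51 → {51, 53, 62, 65, 70}
insert 55 → {51, 53, 55, 62, 65, 70}
fire next event → 51; now {53, 55, 62, 65, 70}
insert 30 → {30, 53, 55, 62, 65, 70}
insert 57 → {30, 53, 55, 57, 62, 65, 70}
insert 36 → {30, 36, 53, 55, 57, 62, 65, 70}
fire next event → 30; now {36, 53, 55, 57, 62, 65, 70}
insert 49 → {36, 49, 53, 55, 57, 62, 65, 70}
insert 52 → {36, 49, 52, 53, 55, 57, 62, 65, 70}
fire next event → 36; now {49, 52, 53, 55, 57, 62, 65, 70}
insert 71 → {49, 52, 53, 55, 57, 62, 65, 70, 71}
fire next event → 49; now {52, 53, 55, 57, 62, 65, 70, 71}
insert 69 → {52, 53, 55, 57, 62, 65, 69, 70, 71}
fire next event → 52; now {53, 55, 57, 62, 65, 69, 70, 71}
fire next event → 53; now {55, 57, 62, 65, 69, 70, 71}
insert 72 → {55, 57, 62, 65, 69, 70, 71, 72}
fire next event → 55; now {57, 62, 65, 69, 70, 71, 72}
fire next event → 57; now {62, 65, 69, 70, 71, 72}
insert 23 → {23, 62, 65, 69, 70, 71, 72}
fire next event → 23; now {62, 65, 69, 70, 71, 72}
fire next event → 62; now {65, 69, 70, 71, 72}
insert 27 → {27, 65, 69, 70, 71, 72}

62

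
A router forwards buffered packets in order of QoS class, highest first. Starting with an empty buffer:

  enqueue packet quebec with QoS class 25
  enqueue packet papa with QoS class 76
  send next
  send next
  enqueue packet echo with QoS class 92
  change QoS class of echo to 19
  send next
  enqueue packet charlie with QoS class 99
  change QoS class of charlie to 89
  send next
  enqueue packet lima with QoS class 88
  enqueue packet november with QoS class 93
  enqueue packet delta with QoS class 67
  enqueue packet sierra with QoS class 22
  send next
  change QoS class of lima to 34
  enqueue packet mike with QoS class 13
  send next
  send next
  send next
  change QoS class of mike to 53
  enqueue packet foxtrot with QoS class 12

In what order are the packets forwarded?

[papa, quebec, echo, charlie, november, delta, lima, sierra]

add quebec (QoS class 25) → {quebec:25}
add papa (QoS class 76) → {papa:76, quebec:25}
send next → papa; now {quebec:25}
send next → quebec; now {}
add echo (QoS class 92) → {echo:92}
update echo to QoS class 19 → {echo:19}
send next → echo; now {}
add charlie (QoS class 99) → {charlie:99}
update charlie to QoS class 89 → {charlie:89}
send next → charlie; now {}
add lima (QoS class 88) → {lima:88}
add november (QoS class 93) → {november:93, lima:88}
add delta (QoS class 67) → {november:93, lima:88, delta:67}
add sierra (QoS class 22) → {november:93, lima:88, delta:67, sierra:22}
send next → november; now {lima:88, delta:67, sierra:22}
update lima to QoS class 34 → {delta:67, lima:34, sierra:22}
add mike (QoS class 13) → {delta:67, lima:34, sierra:22, mike:13}
send next → delta; now {lima:34, sierra:22, mike:13}
send next → lima; now {sierra:22, mike:13}
send next → sierra; now {mike:13}
update mike to QoS class 53 → {mike:53}
add foxtrot (QoS class 12) → {mike:53, foxtrot:12}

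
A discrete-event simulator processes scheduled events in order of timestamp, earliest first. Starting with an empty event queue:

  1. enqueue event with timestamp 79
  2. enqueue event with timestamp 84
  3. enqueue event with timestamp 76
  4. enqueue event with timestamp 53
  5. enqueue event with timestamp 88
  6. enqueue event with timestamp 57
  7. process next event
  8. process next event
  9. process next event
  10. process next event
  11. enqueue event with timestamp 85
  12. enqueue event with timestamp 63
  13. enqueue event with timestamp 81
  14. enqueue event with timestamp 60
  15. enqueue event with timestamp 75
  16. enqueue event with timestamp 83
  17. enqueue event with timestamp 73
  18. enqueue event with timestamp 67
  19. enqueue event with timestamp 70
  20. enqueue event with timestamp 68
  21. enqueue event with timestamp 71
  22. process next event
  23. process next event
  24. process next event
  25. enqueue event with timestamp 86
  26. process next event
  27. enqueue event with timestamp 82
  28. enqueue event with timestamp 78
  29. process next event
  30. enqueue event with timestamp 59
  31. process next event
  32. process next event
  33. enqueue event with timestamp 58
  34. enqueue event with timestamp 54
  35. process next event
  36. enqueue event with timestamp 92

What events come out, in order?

insert 79 → {79}
insert 84 → {79, 84}
insert 76 → {76, 79, 84}
insert 53 → {53, 76, 79, 84}
insert 88 → {53, 76, 79, 84, 88}
insert 57 → {53, 57, 76, 79, 84, 88}
process next event → 53; now {57, 76, 79, 84, 88}
process next event → 57; now {76, 79, 84, 88}
process next event → 76; now {79, 84, 88}
process next event → 79; now {84, 88}
insert 85 → {84, 85, 88}
insert 63 → {63, 84, 85, 88}
insert 81 → {63, 81, 84, 85, 88}
insert 60 → {60, 63, 81, 84, 85, 88}
insert 75 → {60, 63, 75, 81, 84, 85, 88}
insert 83 → {60, 63, 75, 81, 83, 84, 85, 88}
insert 73 → {60, 63, 73, 75, 81, 83, 84, 85, 88}
insert 67 → {60, 63, 67, 73, 75, 81, 83, 84, 85, 88}
insert 70 → {60, 63, 67, 70, 73, 75, 81, 83, 84, 85, 88}
insert 68 → {60, 63, 67, 68, 70, 73, 75, 81, 83, 84, 85, 88}
insert 71 → {60, 63, 67, 68, 70, 71, 73, 75, 81, 83, 84, 85, 88}
process next event → 60; now {63, 67, 68, 70, 71, 73, 75, 81, 83, 84, 85, 88}
process next event → 63; now {67, 68, 70, 71, 73, 75, 81, 83, 84, 85, 88}
process next event → 67; now {68, 70, 71, 73, 75, 81, 83, 84, 85, 88}
insert 86 → {68, 70, 71, 73, 75, 81, 83, 84, 85, 86, 88}
process next event → 68; now {70, 71, 73, 75, 81, 83, 84, 85, 86, 88}
insert 82 → {70, 71, 73, 75, 81, 82, 83, 84, 85, 86, 88}
insert 78 → {70, 71, 73, 75, 78, 81, 82, 83, 84, 85, 86, 88}
process next event → 70; now {71, 73, 75, 78, 81, 82, 83, 84, 85, 86, 88}
insert 59 → {59, 71, 73, 75, 78, 81, 82, 83, 84, 85, 86, 88}
process next event → 59; now {71, 73, 75, 78, 81, 82, 83, 84, 85, 86, 88}
process next event → 71; now {73, 75, 78, 81, 82, 83, 84, 85, 86, 88}
insert 58 → {58, 73, 75, 78, 81, 82, 83, 84, 85, 86, 88}
insert 54 → {54, 58, 73, 75, 78, 81, 82, 83, 84, 85, 86, 88}
process next event → 54; now {58, 73, 75, 78, 81, 82, 83, 84, 85, 86, 88}
insert 92 → {58, 73, 75, 78, 81, 82, 83, 84, 85, 86, 88, 92}

53, 57, 76, 79, 60, 63, 67, 68, 70, 59, 71, 54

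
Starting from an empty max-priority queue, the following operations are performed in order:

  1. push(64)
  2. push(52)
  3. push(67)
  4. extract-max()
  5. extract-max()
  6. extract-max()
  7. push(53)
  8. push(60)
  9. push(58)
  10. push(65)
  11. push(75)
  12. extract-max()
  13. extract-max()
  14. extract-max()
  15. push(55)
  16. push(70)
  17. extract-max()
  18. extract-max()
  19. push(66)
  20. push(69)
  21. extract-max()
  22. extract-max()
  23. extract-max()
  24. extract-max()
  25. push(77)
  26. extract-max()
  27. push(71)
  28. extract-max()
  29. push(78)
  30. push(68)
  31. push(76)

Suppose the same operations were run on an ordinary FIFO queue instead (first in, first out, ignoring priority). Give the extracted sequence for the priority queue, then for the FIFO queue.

insert 64 → {64}
insert 52 → {64, 52}
insert 67 → {67, 64, 52}
extract-max → 67; now {64, 52}
extract-max → 64; now {52}
extract-max → 52; now {}
insert 53 → {53}
insert 60 → {60, 53}
insert 58 → {60, 58, 53}
insert 65 → {65, 60, 58, 53}
insert 75 → {75, 65, 60, 58, 53}
extract-max → 75; now {65, 60, 58, 53}
extract-max → 65; now {60, 58, 53}
extract-max → 60; now {58, 53}
insert 55 → {58, 55, 53}
insert 70 → {70, 58, 55, 53}
extract-max → 70; now {58, 55, 53}
extract-max → 58; now {55, 53}
insert 66 → {66, 55, 53}
insert 69 → {69, 66, 55, 53}
extract-max → 69; now {66, 55, 53}
extract-max → 66; now {55, 53}
extract-max → 55; now {53}
extract-max → 53; now {}
insert 77 → {77}
extract-max → 77; now {}
insert 71 → {71}
extract-max → 71; now {}
insert 78 → {78}
insert 68 → {78, 68}
insert 76 → {78, 76, 68}

priority queue: 67, 64, 52, 75, 65, 60, 70, 58, 69, 66, 55, 53, 77, 71; FIFO queue: [64, 52, 67, 53, 60, 58, 65, 75, 55, 70, 66, 69, 77, 71]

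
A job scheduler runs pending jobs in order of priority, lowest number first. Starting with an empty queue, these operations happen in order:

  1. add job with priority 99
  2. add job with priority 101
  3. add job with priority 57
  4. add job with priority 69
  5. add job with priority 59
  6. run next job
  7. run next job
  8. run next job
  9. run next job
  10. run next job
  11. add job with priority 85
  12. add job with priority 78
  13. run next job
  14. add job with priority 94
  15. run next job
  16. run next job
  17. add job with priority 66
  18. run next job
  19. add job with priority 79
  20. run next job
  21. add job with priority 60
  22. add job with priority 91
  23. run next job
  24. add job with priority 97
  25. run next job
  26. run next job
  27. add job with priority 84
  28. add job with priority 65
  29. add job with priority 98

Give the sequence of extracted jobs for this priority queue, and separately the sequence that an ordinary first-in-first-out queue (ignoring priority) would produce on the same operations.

insert 99 → {99}
insert 101 → {99, 101}
insert 57 → {57, 99, 101}
insert 69 → {57, 69, 99, 101}
insert 59 → {57, 59, 69, 99, 101}
run next job → 57; now {59, 69, 99, 101}
run next job → 59; now {69, 99, 101}
run next job → 69; now {99, 101}
run next job → 99; now {101}
run next job → 101; now {}
insert 85 → {85}
insert 78 → {78, 85}
run next job → 78; now {85}
insert 94 → {85, 94}
run next job → 85; now {94}
run next job → 94; now {}
insert 66 → {66}
run next job → 66; now {}
insert 79 → {79}
run next job → 79; now {}
insert 60 → {60}
insert 91 → {60, 91}
run next job → 60; now {91}
insert 97 → {91, 97}
run next job → 91; now {97}
run next job → 97; now {}
insert 84 → {84}
insert 65 → {65, 84}
insert 98 → {65, 84, 98}

priority queue: 57, 59, 69, 99, 101, 78, 85, 94, 66, 79, 60, 91, 97; FIFO queue: 99, 101, 57, 69, 59, 85, 78, 94, 66, 79, 60, 91, 97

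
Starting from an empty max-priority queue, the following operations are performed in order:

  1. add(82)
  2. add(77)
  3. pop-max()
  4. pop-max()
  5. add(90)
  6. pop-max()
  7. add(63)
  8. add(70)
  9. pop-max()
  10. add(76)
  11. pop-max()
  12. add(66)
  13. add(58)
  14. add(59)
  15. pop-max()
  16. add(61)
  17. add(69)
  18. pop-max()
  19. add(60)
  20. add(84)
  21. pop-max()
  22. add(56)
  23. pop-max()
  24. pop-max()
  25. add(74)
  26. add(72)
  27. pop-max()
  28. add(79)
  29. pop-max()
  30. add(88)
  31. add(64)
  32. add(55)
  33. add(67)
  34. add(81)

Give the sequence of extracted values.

insert 82 → {82}
insert 77 → {82, 77}
pop-max → 82; now {77}
pop-max → 77; now {}
insert 90 → {90}
pop-max → 90; now {}
insert 63 → {63}
insert 70 → {70, 63}
pop-max → 70; now {63}
insert 76 → {76, 63}
pop-max → 76; now {63}
insert 66 → {66, 63}
insert 58 → {66, 63, 58}
insert 59 → {66, 63, 59, 58}
pop-max → 66; now {63, 59, 58}
insert 61 → {63, 61, 59, 58}
insert 69 → {69, 63, 61, 59, 58}
pop-max → 69; now {63, 61, 59, 58}
insert 60 → {63, 61, 60, 59, 58}
insert 84 → {84, 63, 61, 60, 59, 58}
pop-max → 84; now {63, 61, 60, 59, 58}
insert 56 → {63, 61, 60, 59, 58, 56}
pop-max → 63; now {61, 60, 59, 58, 56}
pop-max → 61; now {60, 59, 58, 56}
insert 74 → {74, 60, 59, 58, 56}
insert 72 → {74, 72, 60, 59, 58, 56}
pop-max → 74; now {72, 60, 59, 58, 56}
insert 79 → {79, 72, 60, 59, 58, 56}
pop-max → 79; now {72, 60, 59, 58, 56}
insert 88 → {88, 72, 60, 59, 58, 56}
insert 64 → {88, 72, 64, 60, 59, 58, 56}
insert 55 → {88, 72, 64, 60, 59, 58, 56, 55}
insert 67 → {88, 72, 67, 64, 60, 59, 58, 56, 55}
insert 81 → {88, 81, 72, 67, 64, 60, 59, 58, 56, 55}

[82, 77, 90, 70, 76, 66, 69, 84, 63, 61, 74, 79]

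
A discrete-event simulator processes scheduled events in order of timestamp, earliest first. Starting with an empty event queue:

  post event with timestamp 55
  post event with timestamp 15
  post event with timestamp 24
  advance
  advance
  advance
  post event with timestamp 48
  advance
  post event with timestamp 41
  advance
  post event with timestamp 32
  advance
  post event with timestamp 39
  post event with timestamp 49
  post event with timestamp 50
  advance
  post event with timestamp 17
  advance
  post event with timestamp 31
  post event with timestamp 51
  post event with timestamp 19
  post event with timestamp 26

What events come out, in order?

[15, 24, 55, 48, 41, 32, 39, 17]

insert 55 → {55}
insert 15 → {15, 55}
insert 24 → {15, 24, 55}
advance → 15; now {24, 55}
advance → 24; now {55}
advance → 55; now {}
insert 48 → {48}
advance → 48; now {}
insert 41 → {41}
advance → 41; now {}
insert 32 → {32}
advance → 32; now {}
insert 39 → {39}
insert 49 → {39, 49}
insert 50 → {39, 49, 50}
advance → 39; now {49, 50}
insert 17 → {17, 49, 50}
advance → 17; now {49, 50}
insert 31 → {31, 49, 50}
insert 51 → {31, 49, 50, 51}
insert 19 → {19, 31, 49, 50, 51}
insert 26 → {19, 26, 31, 49, 50, 51}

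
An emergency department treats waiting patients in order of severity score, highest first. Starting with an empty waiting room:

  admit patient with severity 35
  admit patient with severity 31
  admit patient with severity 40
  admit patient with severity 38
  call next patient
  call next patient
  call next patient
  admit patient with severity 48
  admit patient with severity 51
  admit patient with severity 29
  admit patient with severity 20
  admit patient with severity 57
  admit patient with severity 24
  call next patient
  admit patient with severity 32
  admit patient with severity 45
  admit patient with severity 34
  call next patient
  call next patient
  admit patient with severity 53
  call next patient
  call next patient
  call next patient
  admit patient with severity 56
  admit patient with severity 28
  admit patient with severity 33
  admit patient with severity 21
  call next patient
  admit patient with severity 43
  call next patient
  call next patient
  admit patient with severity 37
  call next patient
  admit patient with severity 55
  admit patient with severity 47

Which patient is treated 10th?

56

insert 35 → {35}
insert 31 → {35, 31}
insert 40 → {40, 35, 31}
insert 38 → {40, 38, 35, 31}
call next patient → 40; now {38, 35, 31}
call next patient → 38; now {35, 31}
call next patient → 35; now {31}
insert 48 → {48, 31}
insert 51 → {51, 48, 31}
insert 29 → {51, 48, 31, 29}
insert 20 → {51, 48, 31, 29, 20}
insert 57 → {57, 51, 48, 31, 29, 20}
insert 24 → {57, 51, 48, 31, 29, 24, 20}
call next patient → 57; now {51, 48, 31, 29, 24, 20}
insert 32 → {51, 48, 32, 31, 29, 24, 20}
insert 45 → {51, 48, 45, 32, 31, 29, 24, 20}
insert 34 → {51, 48, 45, 34, 32, 31, 29, 24, 20}
call next patient → 51; now {48, 45, 34, 32, 31, 29, 24, 20}
call next patient → 48; now {45, 34, 32, 31, 29, 24, 20}
insert 53 → {53, 45, 34, 32, 31, 29, 24, 20}
call next patient → 53; now {45, 34, 32, 31, 29, 24, 20}
call next patient → 45; now {34, 32, 31, 29, 24, 20}
call next patient → 34; now {32, 31, 29, 24, 20}
insert 56 → {56, 32, 31, 29, 24, 20}
insert 28 → {56, 32, 31, 29, 28, 24, 20}
insert 33 → {56, 33, 32, 31, 29, 28, 24, 20}
insert 21 → {56, 33, 32, 31, 29, 28, 24, 21, 20}
call next patient → 56; now {33, 32, 31, 29, 28, 24, 21, 20}
insert 43 → {43, 33, 32, 31, 29, 28, 24, 21, 20}
call next patient → 43; now {33, 32, 31, 29, 28, 24, 21, 20}
call next patient → 33; now {32, 31, 29, 28, 24, 21, 20}
insert 37 → {37, 32, 31, 29, 28, 24, 21, 20}
call next patient → 37; now {32, 31, 29, 28, 24, 21, 20}
insert 55 → {55, 32, 31, 29, 28, 24, 21, 20}
insert 47 → {55, 47, 32, 31, 29, 28, 24, 21, 20}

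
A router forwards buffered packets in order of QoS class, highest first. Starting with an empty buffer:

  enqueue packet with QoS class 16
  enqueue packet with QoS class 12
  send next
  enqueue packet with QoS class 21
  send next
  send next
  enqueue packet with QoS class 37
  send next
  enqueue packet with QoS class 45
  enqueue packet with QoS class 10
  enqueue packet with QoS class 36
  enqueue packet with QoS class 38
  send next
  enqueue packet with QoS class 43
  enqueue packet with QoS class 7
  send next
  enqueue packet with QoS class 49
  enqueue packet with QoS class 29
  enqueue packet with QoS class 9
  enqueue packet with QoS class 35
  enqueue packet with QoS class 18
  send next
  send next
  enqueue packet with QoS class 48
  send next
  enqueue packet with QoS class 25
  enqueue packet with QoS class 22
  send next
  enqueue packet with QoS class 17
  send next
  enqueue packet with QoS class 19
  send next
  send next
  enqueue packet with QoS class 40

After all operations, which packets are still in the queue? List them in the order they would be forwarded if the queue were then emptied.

insert 16 → {16}
insert 12 → {16, 12}
send next → 16; now {12}
insert 21 → {21, 12}
send next → 21; now {12}
send next → 12; now {}
insert 37 → {37}
send next → 37; now {}
insert 45 → {45}
insert 10 → {45, 10}
insert 36 → {45, 36, 10}
insert 38 → {45, 38, 36, 10}
send next → 45; now {38, 36, 10}
insert 43 → {43, 38, 36, 10}
insert 7 → {43, 38, 36, 10, 7}
send next → 43; now {38, 36, 10, 7}
insert 49 → {49, 38, 36, 10, 7}
insert 29 → {49, 38, 36, 29, 10, 7}
insert 9 → {49, 38, 36, 29, 10, 9, 7}
insert 35 → {49, 38, 36, 35, 29, 10, 9, 7}
insert 18 → {49, 38, 36, 35, 29, 18, 10, 9, 7}
send next → 49; now {38, 36, 35, 29, 18, 10, 9, 7}
send next → 38; now {36, 35, 29, 18, 10, 9, 7}
insert 48 → {48, 36, 35, 29, 18, 10, 9, 7}
send next → 48; now {36, 35, 29, 18, 10, 9, 7}
insert 25 → {36, 35, 29, 25, 18, 10, 9, 7}
insert 22 → {36, 35, 29, 25, 22, 18, 10, 9, 7}
send next → 36; now {35, 29, 25, 22, 18, 10, 9, 7}
insert 17 → {35, 29, 25, 22, 18, 17, 10, 9, 7}
send next → 35; now {29, 25, 22, 18, 17, 10, 9, 7}
insert 19 → {29, 25, 22, 19, 18, 17, 10, 9, 7}
send next → 29; now {25, 22, 19, 18, 17, 10, 9, 7}
send next → 25; now {22, 19, 18, 17, 10, 9, 7}
insert 40 → {40, 22, 19, 18, 17, 10, 9, 7}

40 → 22 → 19 → 18 → 17 → 10 → 9 → 7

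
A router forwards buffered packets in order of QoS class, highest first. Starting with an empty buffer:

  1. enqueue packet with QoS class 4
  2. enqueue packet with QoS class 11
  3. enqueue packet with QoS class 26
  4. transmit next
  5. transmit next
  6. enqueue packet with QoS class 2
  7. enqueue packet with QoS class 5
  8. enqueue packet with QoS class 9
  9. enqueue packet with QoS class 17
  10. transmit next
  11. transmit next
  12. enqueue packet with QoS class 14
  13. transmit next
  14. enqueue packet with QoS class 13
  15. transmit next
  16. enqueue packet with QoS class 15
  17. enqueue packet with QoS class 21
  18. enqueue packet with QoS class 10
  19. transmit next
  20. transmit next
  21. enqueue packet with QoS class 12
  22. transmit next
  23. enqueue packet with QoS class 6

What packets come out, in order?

insert 4 → {4}
insert 11 → {11, 4}
insert 26 → {26, 11, 4}
transmit next → 26; now {11, 4}
transmit next → 11; now {4}
insert 2 → {4, 2}
insert 5 → {5, 4, 2}
insert 9 → {9, 5, 4, 2}
insert 17 → {17, 9, 5, 4, 2}
transmit next → 17; now {9, 5, 4, 2}
transmit next → 9; now {5, 4, 2}
insert 14 → {14, 5, 4, 2}
transmit next → 14; now {5, 4, 2}
insert 13 → {13, 5, 4, 2}
transmit next → 13; now {5, 4, 2}
insert 15 → {15, 5, 4, 2}
insert 21 → {21, 15, 5, 4, 2}
insert 10 → {21, 15, 10, 5, 4, 2}
transmit next → 21; now {15, 10, 5, 4, 2}
transmit next → 15; now {10, 5, 4, 2}
insert 12 → {12, 10, 5, 4, 2}
transmit next → 12; now {10, 5, 4, 2}
insert 6 → {10, 6, 5, 4, 2}

[26, 11, 17, 9, 14, 13, 21, 15, 12]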